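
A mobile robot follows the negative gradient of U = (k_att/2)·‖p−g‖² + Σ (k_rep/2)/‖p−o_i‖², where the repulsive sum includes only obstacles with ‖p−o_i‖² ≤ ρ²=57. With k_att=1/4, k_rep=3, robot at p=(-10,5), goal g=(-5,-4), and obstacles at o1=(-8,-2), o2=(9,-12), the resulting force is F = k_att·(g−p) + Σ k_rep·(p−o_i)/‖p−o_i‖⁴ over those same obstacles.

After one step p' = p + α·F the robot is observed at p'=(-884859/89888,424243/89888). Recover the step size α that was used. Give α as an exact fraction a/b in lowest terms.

F_att = 1/4·(g−p) = 1/4·(5,-9) = (1.2500,-2.2500)
o1: d²=53 ≤ ρ²=57; F_rep = 3·(-2,7)/53² = (-0.0021,0.0075)
o2: d²=650 > ρ²=57 → inactive
F = F_att + ΣF_rep = (1.2479,-2.2425)
Δp = p'−p = (0.1560,-0.2803); α = Δx/Fx = (14021/89888) / (14021/11236) = 1/8
check: Δy/Fy = (-25197/89888) / (-25197/11236) = 1/8 ✓

α = 1/8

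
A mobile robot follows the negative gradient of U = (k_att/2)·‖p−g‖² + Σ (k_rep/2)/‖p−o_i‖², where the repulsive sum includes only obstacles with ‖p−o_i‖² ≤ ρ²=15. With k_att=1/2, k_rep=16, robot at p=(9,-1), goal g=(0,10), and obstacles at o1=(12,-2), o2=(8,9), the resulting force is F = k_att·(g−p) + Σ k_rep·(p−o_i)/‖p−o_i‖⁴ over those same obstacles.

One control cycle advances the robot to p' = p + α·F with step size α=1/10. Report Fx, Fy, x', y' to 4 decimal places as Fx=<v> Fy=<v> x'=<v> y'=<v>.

Fx=-4.9800 Fy=5.6600 x'=8.5020 y'=-0.4340

F_att = 1/2·(g−p) = 1/2·(-9,11) = (-4.5000,5.5000)
o1: d²=10 ≤ ρ²=15; F_rep = 16·(-3,1)/10² = (-0.4800,0.1600)
o2: d²=101 > ρ²=15 → inactive
F = F_att + ΣF_rep = (-4.9800,5.6600)
p' = p + 1/10·F = (8.5020,-0.4340)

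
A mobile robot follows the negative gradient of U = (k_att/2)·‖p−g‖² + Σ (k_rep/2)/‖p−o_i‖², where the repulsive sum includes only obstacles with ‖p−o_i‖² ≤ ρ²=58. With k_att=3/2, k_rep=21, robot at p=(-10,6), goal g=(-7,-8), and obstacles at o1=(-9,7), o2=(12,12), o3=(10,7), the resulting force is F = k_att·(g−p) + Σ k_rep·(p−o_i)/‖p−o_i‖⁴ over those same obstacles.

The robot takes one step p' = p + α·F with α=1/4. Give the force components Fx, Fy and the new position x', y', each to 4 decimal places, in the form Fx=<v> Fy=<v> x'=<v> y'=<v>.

F_att = 3/2·(g−p) = 3/2·(3,-14) = (4.5000,-21.0000)
o1: d²=2 ≤ ρ²=58; F_rep = 21·(-1,-1)/2² = (-5.2500,-5.2500)
o2: d²=520 > ρ²=58 → inactive
o3: d²=401 > ρ²=58 → inactive
F = F_att + ΣF_rep = (-0.7500,-26.2500)
p' = p + 1/4·F = (-10.1875,-0.5625)

Fx=-0.7500 Fy=-26.2500 x'=-10.1875 y'=-0.5625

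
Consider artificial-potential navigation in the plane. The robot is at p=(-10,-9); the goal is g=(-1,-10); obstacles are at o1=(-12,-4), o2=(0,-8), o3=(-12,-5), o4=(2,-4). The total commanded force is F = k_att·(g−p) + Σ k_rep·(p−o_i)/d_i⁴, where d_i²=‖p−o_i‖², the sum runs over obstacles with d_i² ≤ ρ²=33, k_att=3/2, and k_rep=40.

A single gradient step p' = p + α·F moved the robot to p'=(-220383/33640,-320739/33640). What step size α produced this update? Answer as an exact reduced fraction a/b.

F_att = 3/2·(g−p) = 3/2·(9,-1) = (13.5000,-1.5000)
o1: d²=29 ≤ ρ²=33; F_rep = 40·(2,-5)/29² = (0.0951,-0.2378)
o2: d²=101 > ρ²=33 → inactive
o3: d²=20 ≤ ρ²=33; F_rep = 40·(2,-4)/20² = (0.2000,-0.4000)
o4: d²=169 > ρ²=33 → inactive
F = F_att + ΣF_rep = (13.7951,-2.1378)
Δp = p'−p = (3.4488,-0.5345); α = Δx/Fx = (116017/33640) / (116017/8410) = 1/4
check: Δy/Fy = (-17979/33640) / (-17979/8410) = 1/4 ✓

α = 1/4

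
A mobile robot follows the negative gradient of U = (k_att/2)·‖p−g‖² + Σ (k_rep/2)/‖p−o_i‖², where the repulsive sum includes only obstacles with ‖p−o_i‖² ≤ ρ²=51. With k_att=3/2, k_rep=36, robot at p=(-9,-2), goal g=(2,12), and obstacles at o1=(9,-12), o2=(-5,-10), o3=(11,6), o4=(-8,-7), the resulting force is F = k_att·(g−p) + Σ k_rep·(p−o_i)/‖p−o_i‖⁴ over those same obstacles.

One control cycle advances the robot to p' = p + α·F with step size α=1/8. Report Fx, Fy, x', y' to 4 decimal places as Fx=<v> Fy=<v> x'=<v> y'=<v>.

Fx=16.4467 Fy=21.2663 x'=-6.9442 y'=0.6583

F_att = 3/2·(g−p) = 3/2·(11,14) = (16.5000,21.0000)
o1: d²=424 > ρ²=51 → inactive
o2: d²=80 > ρ²=51 → inactive
o3: d²=464 > ρ²=51 → inactive
o4: d²=26 ≤ ρ²=51; F_rep = 36·(-1,5)/26² = (-0.0533,0.2663)
F = F_att + ΣF_rep = (16.4467,21.2663)
p' = p + 1/8·F = (-6.9442,0.6583)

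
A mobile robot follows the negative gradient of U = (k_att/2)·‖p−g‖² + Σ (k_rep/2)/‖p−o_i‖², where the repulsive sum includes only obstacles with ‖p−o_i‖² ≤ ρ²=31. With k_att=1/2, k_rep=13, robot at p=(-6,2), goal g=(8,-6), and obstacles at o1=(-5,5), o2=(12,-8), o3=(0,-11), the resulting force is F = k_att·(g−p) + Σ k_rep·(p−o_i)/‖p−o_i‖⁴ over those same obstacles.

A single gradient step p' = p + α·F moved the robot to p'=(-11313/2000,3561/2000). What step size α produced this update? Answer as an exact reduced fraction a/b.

α = 1/20

F_att = 1/2·(g−p) = 1/2·(14,-8) = (7.0000,-4.0000)
o1: d²=10 ≤ ρ²=31; F_rep = 13·(-1,-3)/10² = (-0.1300,-0.3900)
o2: d²=424 > ρ²=31 → inactive
o3: d²=205 > ρ²=31 → inactive
F = F_att + ΣF_rep = (6.8700,-4.3900)
Δp = p'−p = (0.3435,-0.2195); α = Δx/Fx = (687/2000) / (687/100) = 1/20
check: Δy/Fy = (-439/2000) / (-439/100) = 1/20 ✓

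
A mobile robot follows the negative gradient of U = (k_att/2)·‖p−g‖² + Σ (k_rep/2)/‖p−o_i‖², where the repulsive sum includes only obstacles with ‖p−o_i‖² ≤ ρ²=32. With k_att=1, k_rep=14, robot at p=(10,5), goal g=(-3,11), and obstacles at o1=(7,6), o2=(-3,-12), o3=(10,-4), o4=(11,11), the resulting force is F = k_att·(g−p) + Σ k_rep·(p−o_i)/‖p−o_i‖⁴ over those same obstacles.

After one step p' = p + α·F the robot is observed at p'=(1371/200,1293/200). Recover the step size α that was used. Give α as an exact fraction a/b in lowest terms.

α = 1/4

F_att = 1·(g−p) = 1·(-13,6) = (-13.0000,6.0000)
o1: d²=10 ≤ ρ²=32; F_rep = 14·(3,-1)/10² = (0.4200,-0.1400)
o2: d²=458 > ρ²=32 → inactive
o3: d²=81 > ρ²=32 → inactive
o4: d²=37 > ρ²=32 → inactive
F = F_att + ΣF_rep = (-12.5800,5.8600)
Δp = p'−p = (-3.1450,1.4650); α = Δx/Fx = (-629/200) / (-629/50) = 1/4
check: Δy/Fy = (293/200) / (293/50) = 1/4 ✓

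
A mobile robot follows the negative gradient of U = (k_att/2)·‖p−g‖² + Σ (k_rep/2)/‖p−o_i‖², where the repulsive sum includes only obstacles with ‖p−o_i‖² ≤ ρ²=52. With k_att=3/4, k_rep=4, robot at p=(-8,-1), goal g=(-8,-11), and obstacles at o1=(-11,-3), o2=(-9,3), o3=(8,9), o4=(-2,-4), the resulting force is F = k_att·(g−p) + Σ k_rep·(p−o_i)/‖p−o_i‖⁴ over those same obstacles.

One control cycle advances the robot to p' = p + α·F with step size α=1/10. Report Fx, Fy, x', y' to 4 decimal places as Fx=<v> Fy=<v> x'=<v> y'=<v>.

Fx=0.0730 Fy=-7.5021 x'=-7.9927 y'=-1.7502

F_att = 3/4·(g−p) = 3/4·(0,-10) = (0.0000,-7.5000)
o1: d²=13 ≤ ρ²=52; F_rep = 4·(3,2)/13² = (0.0710,0.0473)
o2: d²=17 ≤ ρ²=52; F_rep = 4·(1,-4)/17² = (0.0138,-0.0554)
o3: d²=356 > ρ²=52 → inactive
o4: d²=45 ≤ ρ²=52; F_rep = 4·(-6,3)/45² = (-0.0119,0.0059)
F = F_att + ΣF_rep = (0.0730,-7.5021)
p' = p + 1/10·F = (-7.9927,-1.7502)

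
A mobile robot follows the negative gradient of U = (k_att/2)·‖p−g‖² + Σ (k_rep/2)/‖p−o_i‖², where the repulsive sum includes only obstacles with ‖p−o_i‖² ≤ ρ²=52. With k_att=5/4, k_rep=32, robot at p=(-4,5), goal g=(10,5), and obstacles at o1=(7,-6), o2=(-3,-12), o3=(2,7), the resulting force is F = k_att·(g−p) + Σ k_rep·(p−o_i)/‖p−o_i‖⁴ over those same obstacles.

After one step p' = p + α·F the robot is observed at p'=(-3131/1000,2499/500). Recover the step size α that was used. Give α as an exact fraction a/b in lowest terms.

α = 1/20

F_att = 5/4·(g−p) = 5/4·(14,0) = (17.5000,0.0000)
o1: d²=242 > ρ²=52 → inactive
o2: d²=290 > ρ²=52 → inactive
o3: d²=40 ≤ ρ²=52; F_rep = 32·(-6,-2)/40² = (-0.1200,-0.0400)
F = F_att + ΣF_rep = (17.3800,-0.0400)
Δp = p'−p = (0.8690,-0.0020); α = Δx/Fx = (869/1000) / (869/50) = 1/20
check: Δy/Fy = (-1/500) / (-1/25) = 1/20 ✓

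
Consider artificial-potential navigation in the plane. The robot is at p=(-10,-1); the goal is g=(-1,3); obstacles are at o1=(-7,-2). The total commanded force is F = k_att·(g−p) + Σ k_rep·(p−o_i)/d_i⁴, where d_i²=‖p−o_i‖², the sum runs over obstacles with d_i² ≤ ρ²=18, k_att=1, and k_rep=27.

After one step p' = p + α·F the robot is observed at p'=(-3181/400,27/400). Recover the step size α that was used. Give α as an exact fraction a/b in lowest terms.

F_att = 1·(g−p) = 1·(9,4) = (9.0000,4.0000)
o1: d²=10 ≤ ρ²=18; F_rep = 27·(-3,1)/10² = (-0.8100,0.2700)
F = F_att + ΣF_rep = (8.1900,4.2700)
Δp = p'−p = (2.0475,1.0675); α = Δx/Fx = (819/400) / (819/100) = 1/4
check: Δy/Fy = (427/400) / (427/100) = 1/4 ✓

α = 1/4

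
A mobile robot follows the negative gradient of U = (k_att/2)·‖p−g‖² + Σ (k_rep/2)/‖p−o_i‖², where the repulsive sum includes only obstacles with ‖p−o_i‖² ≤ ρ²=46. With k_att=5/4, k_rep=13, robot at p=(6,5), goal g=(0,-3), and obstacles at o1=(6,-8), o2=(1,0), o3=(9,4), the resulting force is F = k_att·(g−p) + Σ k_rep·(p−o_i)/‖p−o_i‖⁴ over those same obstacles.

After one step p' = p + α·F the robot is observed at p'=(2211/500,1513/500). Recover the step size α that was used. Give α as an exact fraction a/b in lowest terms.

F_att = 5/4·(g−p) = 5/4·(-6,-8) = (-7.5000,-10.0000)
o1: d²=169 > ρ²=46 → inactive
o2: d²=50 > ρ²=46 → inactive
o3: d²=10 ≤ ρ²=46; F_rep = 13·(-3,1)/10² = (-0.3900,0.1300)
F = F_att + ΣF_rep = (-7.8900,-9.8700)
Δp = p'−p = (-1.5780,-1.9740); α = Δx/Fx = (-789/500) / (-789/100) = 1/5
check: Δy/Fy = (-987/500) / (-987/100) = 1/5 ✓

α = 1/5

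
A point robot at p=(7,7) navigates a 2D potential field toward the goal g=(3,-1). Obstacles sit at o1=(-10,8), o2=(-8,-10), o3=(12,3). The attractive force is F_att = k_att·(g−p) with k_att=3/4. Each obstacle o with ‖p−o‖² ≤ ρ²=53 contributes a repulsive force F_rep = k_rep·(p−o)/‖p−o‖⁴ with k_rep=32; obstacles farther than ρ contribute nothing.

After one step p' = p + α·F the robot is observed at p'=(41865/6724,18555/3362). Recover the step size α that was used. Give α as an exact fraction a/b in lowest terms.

α = 1/4

F_att = 3/4·(g−p) = 3/4·(-4,-8) = (-3.0000,-6.0000)
o1: d²=290 > ρ²=53 → inactive
o2: d²=514 > ρ²=53 → inactive
o3: d²=41 ≤ ρ²=53; F_rep = 32·(-5,4)/41² = (-0.0952,0.0761)
F = F_att + ΣF_rep = (-3.0952,-5.9239)
Δp = p'−p = (-0.7738,-1.4810); α = Δx/Fx = (-5203/6724) / (-5203/1681) = 1/4
check: Δy/Fy = (-4979/3362) / (-9958/1681) = 1/4 ✓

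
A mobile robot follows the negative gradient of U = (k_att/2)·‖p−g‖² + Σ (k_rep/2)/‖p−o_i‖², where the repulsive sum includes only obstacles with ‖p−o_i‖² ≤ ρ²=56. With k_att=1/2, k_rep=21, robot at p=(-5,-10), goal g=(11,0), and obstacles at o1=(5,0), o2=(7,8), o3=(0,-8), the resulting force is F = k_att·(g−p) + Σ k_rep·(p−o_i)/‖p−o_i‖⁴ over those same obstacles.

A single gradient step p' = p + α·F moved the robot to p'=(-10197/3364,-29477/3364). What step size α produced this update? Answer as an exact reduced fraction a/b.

F_att = 1/2·(g−p) = 1/2·(16,10) = (8.0000,5.0000)
o1: d²=200 > ρ²=56 → inactive
o2: d²=468 > ρ²=56 → inactive
o3: d²=29 ≤ ρ²=56; F_rep = 21·(-5,-2)/29² = (-0.1249,-0.0499)
F = F_att + ΣF_rep = (7.8751,4.9501)
Δp = p'−p = (1.9688,1.2375); α = Δx/Fx = (6623/3364) / (6623/841) = 1/4
check: Δy/Fy = (4163/3364) / (4163/841) = 1/4 ✓

α = 1/4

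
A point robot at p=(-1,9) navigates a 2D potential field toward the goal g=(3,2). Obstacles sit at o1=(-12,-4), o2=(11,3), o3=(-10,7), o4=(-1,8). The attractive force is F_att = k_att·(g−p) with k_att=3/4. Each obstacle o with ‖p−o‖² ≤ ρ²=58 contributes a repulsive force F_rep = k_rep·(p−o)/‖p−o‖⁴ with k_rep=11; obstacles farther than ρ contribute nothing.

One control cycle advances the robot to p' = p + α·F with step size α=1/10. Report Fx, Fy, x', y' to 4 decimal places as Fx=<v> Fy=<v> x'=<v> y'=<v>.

Fx=3.0000 Fy=5.7500 x'=-0.7000 y'=9.5750

F_att = 3/4·(g−p) = 3/4·(4,-7) = (3.0000,-5.2500)
o1: d²=290 > ρ²=58 → inactive
o2: d²=180 > ρ²=58 → inactive
o3: d²=85 > ρ²=58 → inactive
o4: d²=1 ≤ ρ²=58; F_rep = 11·(0,1)/1² = (0.0000,11.0000)
F = F_att + ΣF_rep = (3.0000,5.7500)
p' = p + 1/10·F = (-0.7000,9.5750)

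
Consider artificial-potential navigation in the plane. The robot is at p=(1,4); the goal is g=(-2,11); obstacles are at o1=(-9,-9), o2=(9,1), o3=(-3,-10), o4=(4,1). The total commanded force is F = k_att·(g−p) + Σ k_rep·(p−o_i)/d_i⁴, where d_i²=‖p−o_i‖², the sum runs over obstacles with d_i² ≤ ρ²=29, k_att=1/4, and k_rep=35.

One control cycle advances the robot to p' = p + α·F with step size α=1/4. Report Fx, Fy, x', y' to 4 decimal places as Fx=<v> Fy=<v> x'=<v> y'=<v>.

F_att = 1/4·(g−p) = 1/4·(-3,7) = (-0.7500,1.7500)
o1: d²=269 > ρ²=29 → inactive
o2: d²=73 > ρ²=29 → inactive
o3: d²=212 > ρ²=29 → inactive
o4: d²=18 ≤ ρ²=29; F_rep = 35·(-3,3)/18² = (-0.3241,0.3241)
F = F_att + ΣF_rep = (-1.0741,2.0741)
p' = p + 1/4·F = (0.7315,4.5185)

Fx=-1.0741 Fy=2.0741 x'=0.7315 y'=4.5185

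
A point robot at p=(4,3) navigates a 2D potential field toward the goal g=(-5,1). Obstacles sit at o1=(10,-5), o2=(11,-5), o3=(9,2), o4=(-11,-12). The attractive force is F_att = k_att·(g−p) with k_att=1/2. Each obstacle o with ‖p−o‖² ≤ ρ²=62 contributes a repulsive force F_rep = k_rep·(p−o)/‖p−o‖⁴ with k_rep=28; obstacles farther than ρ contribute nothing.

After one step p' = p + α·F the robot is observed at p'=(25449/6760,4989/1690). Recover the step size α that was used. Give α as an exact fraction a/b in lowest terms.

F_att = 1/2·(g−p) = 1/2·(-9,-2) = (-4.5000,-1.0000)
o1: d²=100 > ρ²=62 → inactive
o2: d²=113 > ρ²=62 → inactive
o3: d²=26 ≤ ρ²=62; F_rep = 28·(-5,1)/26² = (-0.2071,0.0414)
o4: d²=450 > ρ²=62 → inactive
F = F_att + ΣF_rep = (-4.7071,-0.9586)
Δp = p'−p = (-0.2354,-0.0479); α = Δx/Fx = (-1591/6760) / (-1591/338) = 1/20
check: Δy/Fy = (-81/1690) / (-162/169) = 1/20 ✓

α = 1/20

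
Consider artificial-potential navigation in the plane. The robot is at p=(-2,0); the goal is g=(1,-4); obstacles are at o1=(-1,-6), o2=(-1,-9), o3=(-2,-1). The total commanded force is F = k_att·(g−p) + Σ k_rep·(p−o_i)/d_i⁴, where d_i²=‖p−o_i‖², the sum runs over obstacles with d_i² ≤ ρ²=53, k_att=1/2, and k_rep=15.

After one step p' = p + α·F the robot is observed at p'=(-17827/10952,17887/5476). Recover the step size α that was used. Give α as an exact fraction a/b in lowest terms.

F_att = 1/2·(g−p) = 1/2·(3,-4) = (1.5000,-2.0000)
o1: d²=37 ≤ ρ²=53; F_rep = 15·(-1,6)/37² = (-0.0110,0.0657)
o2: d²=82 > ρ²=53 → inactive
o3: d²=1 ≤ ρ²=53; F_rep = 15·(0,1)/1² = (0.0000,15.0000)
F = F_att + ΣF_rep = (1.4890,13.0657)
Δp = p'−p = (0.3723,3.2664); α = Δx/Fx = (4077/10952) / (4077/2738) = 1/4
check: Δy/Fy = (17887/5476) / (17887/1369) = 1/4 ✓

α = 1/4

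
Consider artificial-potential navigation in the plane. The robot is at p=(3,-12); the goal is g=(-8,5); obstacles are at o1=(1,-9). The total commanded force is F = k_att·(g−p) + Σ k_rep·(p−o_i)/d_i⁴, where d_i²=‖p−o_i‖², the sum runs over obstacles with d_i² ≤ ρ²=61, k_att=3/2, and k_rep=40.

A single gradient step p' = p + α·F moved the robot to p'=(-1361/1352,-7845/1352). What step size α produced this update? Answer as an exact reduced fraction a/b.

α = 1/4

F_att = 3/2·(g−p) = 3/2·(-11,17) = (-16.5000,25.5000)
o1: d²=13 ≤ ρ²=61; F_rep = 40·(2,-3)/13² = (0.4734,-0.7101)
F = F_att + ΣF_rep = (-16.0266,24.7899)
Δp = p'−p = (-4.0067,6.1975); α = Δx/Fx = (-5417/1352) / (-5417/338) = 1/4
check: Δy/Fy = (8379/1352) / (8379/338) = 1/4 ✓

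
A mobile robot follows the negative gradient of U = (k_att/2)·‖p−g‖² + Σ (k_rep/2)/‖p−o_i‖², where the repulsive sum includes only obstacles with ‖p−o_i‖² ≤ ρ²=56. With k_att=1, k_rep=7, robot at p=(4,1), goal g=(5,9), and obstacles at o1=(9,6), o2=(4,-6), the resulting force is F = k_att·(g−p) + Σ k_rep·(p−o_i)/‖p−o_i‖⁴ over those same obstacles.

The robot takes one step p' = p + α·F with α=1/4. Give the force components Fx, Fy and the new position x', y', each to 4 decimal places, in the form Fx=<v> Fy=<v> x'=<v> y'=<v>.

F_att = 1·(g−p) = 1·(1,8) = (1.0000,8.0000)
o1: d²=50 ≤ ρ²=56; F_rep = 7·(-5,-5)/50² = (-0.0140,-0.0140)
o2: d²=49 ≤ ρ²=56; F_rep = 7·(0,7)/49² = (0.0000,0.0204)
F = F_att + ΣF_rep = (0.9860,8.0064)
p' = p + 1/4·F = (4.2465,3.0016)

Fx=0.9860 Fy=8.0064 x'=4.2465 y'=3.0016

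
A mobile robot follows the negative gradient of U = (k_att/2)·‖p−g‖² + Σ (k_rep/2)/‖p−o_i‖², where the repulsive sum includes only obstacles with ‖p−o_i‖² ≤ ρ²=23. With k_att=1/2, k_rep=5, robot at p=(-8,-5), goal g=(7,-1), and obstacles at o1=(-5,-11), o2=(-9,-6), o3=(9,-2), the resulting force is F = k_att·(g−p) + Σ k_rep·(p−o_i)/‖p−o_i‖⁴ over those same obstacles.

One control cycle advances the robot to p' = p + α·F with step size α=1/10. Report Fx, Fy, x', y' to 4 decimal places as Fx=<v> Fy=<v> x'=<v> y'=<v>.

Fx=8.7500 Fy=3.2500 x'=-7.1250 y'=-4.6750

F_att = 1/2·(g−p) = 1/2·(15,4) = (7.5000,2.0000)
o1: d²=45 > ρ²=23 → inactive
o2: d²=2 ≤ ρ²=23; F_rep = 5·(1,1)/2² = (1.2500,1.2500)
o3: d²=298 > ρ²=23 → inactive
F = F_att + ΣF_rep = (8.7500,3.2500)
p' = p + 1/10·F = (-7.1250,-4.6750)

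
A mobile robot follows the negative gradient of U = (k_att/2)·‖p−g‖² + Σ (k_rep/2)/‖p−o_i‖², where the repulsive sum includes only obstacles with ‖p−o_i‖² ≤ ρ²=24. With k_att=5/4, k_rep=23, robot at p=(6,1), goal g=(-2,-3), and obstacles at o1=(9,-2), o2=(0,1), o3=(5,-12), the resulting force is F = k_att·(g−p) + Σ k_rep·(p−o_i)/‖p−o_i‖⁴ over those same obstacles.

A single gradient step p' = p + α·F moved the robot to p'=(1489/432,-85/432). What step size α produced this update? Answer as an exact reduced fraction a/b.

F_att = 5/4·(g−p) = 5/4·(-8,-4) = (-10.0000,-5.0000)
o1: d²=18 ≤ ρ²=24; F_rep = 23·(-3,3)/18² = (-0.2130,0.2130)
o2: d²=36 > ρ²=24 → inactive
o3: d²=170 > ρ²=24 → inactive
F = F_att + ΣF_rep = (-10.2130,-4.7870)
Δp = p'−p = (-2.5532,-1.1968); α = Δx/Fx = (-1103/432) / (-1103/108) = 1/4
check: Δy/Fy = (-517/432) / (-517/108) = 1/4 ✓

α = 1/4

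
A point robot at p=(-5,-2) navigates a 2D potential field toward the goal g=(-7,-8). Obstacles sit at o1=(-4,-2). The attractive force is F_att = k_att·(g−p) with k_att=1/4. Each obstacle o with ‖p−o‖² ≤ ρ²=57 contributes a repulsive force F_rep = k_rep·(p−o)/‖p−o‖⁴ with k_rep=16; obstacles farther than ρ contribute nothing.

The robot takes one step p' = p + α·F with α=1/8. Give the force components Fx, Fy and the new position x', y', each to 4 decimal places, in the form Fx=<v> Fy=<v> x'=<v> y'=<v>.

Fx=-16.5000 Fy=-1.5000 x'=-7.0625 y'=-2.1875

F_att = 1/4·(g−p) = 1/4·(-2,-6) = (-0.5000,-1.5000)
o1: d²=1 ≤ ρ²=57; F_rep = 16·(-1,0)/1² = (-16.0000,0.0000)
F = F_att + ΣF_rep = (-16.5000,-1.5000)
p' = p + 1/8·F = (-7.0625,-2.1875)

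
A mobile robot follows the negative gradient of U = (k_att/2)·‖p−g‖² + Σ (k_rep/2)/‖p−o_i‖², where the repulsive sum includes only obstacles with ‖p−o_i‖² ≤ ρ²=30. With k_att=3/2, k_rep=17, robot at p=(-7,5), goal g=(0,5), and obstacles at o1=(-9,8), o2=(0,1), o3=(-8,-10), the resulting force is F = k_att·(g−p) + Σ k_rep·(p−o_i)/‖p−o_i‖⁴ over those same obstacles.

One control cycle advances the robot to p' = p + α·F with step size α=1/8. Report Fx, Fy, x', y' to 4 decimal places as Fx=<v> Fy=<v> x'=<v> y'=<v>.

Fx=10.7012 Fy=-0.3018 x'=-5.6624 y'=4.9623

F_att = 3/2·(g−p) = 3/2·(7,0) = (10.5000,0.0000)
o1: d²=13 ≤ ρ²=30; F_rep = 17·(2,-3)/13² = (0.2012,-0.3018)
o2: d²=65 > ρ²=30 → inactive
o3: d²=226 > ρ²=30 → inactive
F = F_att + ΣF_rep = (10.7012,-0.3018)
p' = p + 1/8·F = (-5.6624,4.9623)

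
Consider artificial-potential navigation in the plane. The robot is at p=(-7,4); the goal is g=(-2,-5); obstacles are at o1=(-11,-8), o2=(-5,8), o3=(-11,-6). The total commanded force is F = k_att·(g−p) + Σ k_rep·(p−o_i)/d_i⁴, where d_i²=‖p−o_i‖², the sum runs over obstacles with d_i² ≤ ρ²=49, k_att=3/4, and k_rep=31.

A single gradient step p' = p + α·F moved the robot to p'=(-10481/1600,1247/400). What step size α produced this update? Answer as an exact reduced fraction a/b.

α = 1/8

F_att = 3/4·(g−p) = 3/4·(5,-9) = (3.7500,-6.7500)
o1: d²=160 > ρ²=49 → inactive
o2: d²=20 ≤ ρ²=49; F_rep = 31·(-2,-4)/20² = (-0.1550,-0.3100)
o3: d²=116 > ρ²=49 → inactive
F = F_att + ΣF_rep = (3.5950,-7.0600)
Δp = p'−p = (0.4494,-0.8825); α = Δx/Fx = (719/1600) / (719/200) = 1/8
check: Δy/Fy = (-353/400) / (-353/50) = 1/8 ✓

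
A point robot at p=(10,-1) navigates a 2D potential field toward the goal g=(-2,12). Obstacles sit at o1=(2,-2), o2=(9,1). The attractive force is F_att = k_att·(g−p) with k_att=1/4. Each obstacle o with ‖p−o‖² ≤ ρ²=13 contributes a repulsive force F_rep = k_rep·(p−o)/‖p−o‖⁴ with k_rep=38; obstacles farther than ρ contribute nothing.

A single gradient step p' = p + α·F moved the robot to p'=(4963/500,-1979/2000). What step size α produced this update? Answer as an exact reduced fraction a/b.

α = 1/20

F_att = 1/4·(g−p) = 1/4·(-12,13) = (-3.0000,3.2500)
o1: d²=65 > ρ²=13 → inactive
o2: d²=5 ≤ ρ²=13; F_rep = 38·(1,-2)/5² = (1.5200,-3.0400)
F = F_att + ΣF_rep = (-1.4800,0.2100)
Δp = p'−p = (-0.0740,0.0105); α = Δx/Fx = (-37/500) / (-37/25) = 1/20
check: Δy/Fy = (21/2000) / (21/100) = 1/20 ✓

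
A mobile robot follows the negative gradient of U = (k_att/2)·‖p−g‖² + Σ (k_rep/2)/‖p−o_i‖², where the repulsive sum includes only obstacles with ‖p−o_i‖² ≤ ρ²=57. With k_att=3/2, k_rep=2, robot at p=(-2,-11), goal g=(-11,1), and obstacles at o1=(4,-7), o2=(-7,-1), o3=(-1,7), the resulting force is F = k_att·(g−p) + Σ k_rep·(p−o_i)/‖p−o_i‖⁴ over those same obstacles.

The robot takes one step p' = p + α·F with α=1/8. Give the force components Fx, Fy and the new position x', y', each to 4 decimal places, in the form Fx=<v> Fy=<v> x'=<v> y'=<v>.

F_att = 3/2·(g−p) = 3/2·(-9,12) = (-13.5000,18.0000)
o1: d²=52 ≤ ρ²=57; F_rep = 2·(-6,-4)/52² = (-0.0044,-0.0030)
o2: d²=125 > ρ²=57 → inactive
o3: d²=325 > ρ²=57 → inactive
F = F_att + ΣF_rep = (-13.5044,17.9970)
p' = p + 1/8·F = (-3.6881,-8.7504)

Fx=-13.5044 Fy=17.9970 x'=-3.6881 y'=-8.7504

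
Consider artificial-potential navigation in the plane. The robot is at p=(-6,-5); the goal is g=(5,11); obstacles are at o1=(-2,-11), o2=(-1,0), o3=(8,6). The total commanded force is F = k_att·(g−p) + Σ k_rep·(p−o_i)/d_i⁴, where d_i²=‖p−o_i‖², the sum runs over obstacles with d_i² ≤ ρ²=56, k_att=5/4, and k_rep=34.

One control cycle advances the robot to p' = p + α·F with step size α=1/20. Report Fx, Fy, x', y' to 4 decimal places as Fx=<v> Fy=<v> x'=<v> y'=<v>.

F_att = 5/4·(g−p) = 5/4·(11,16) = (13.7500,20.0000)
o1: d²=52 ≤ ρ²=56; F_rep = 34·(-4,6)/52² = (-0.0503,0.0754)
o2: d²=50 ≤ ρ²=56; F_rep = 34·(-5,-5)/50² = (-0.0680,-0.0680)
o3: d²=317 > ρ²=56 → inactive
F = F_att + ΣF_rep = (13.6317,20.0074)
p' = p + 1/20·F = (-5.3184,-3.9996)

Fx=13.6317 Fy=20.0074 x'=-5.3184 y'=-3.9996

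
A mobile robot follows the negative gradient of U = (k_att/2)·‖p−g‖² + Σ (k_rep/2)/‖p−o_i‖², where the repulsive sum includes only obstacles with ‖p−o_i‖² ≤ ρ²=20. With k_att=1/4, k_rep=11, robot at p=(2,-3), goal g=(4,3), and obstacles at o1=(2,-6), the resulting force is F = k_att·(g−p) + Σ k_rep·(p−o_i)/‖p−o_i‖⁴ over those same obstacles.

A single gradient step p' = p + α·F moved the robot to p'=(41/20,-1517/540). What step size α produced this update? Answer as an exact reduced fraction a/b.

α = 1/10

F_att = 1/4·(g−p) = 1/4·(2,6) = (0.5000,1.5000)
o1: d²=9 ≤ ρ²=20; F_rep = 11·(0,3)/9² = (0.0000,0.4074)
F = F_att + ΣF_rep = (0.5000,1.9074)
Δp = p'−p = (0.0500,0.1907); α = Δx/Fx = (1/20) / (1/2) = 1/10
check: Δy/Fy = (103/540) / (103/54) = 1/10 ✓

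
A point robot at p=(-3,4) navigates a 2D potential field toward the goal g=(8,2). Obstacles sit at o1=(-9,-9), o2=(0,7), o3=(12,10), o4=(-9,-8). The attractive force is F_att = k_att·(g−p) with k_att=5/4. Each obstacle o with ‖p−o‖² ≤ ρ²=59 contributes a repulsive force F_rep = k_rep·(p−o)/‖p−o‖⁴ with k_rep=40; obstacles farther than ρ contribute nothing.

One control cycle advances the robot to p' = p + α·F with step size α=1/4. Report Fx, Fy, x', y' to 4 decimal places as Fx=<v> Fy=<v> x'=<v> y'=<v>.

Fx=13.3796 Fy=-2.8704 x'=0.3449 y'=3.2824

F_att = 5/4·(g−p) = 5/4·(11,-2) = (13.7500,-2.5000)
o1: d²=205 > ρ²=59 → inactive
o2: d²=18 ≤ ρ²=59; F_rep = 40·(-3,-3)/18² = (-0.3704,-0.3704)
o3: d²=261 > ρ²=59 → inactive
o4: d²=180 > ρ²=59 → inactive
F = F_att + ΣF_rep = (13.3796,-2.8704)
p' = p + 1/4·F = (0.3449,3.2824)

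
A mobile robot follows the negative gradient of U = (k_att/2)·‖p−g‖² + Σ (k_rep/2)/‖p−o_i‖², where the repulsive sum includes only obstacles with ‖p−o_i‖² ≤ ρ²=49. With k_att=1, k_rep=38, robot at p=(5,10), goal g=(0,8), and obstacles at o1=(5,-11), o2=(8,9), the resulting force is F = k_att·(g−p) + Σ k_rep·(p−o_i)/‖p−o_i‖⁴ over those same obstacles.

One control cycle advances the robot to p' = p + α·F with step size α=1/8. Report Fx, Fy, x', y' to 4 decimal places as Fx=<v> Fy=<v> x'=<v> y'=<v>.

F_att = 1·(g−p) = 1·(-5,-2) = (-5.0000,-2.0000)
o1: d²=441 > ρ²=49 → inactive
o2: d²=10 ≤ ρ²=49; F_rep = 38·(-3,1)/10² = (-1.1400,0.3800)
F = F_att + ΣF_rep = (-6.1400,-1.6200)
p' = p + 1/8·F = (4.2325,9.7975)

Fx=-6.1400 Fy=-1.6200 x'=4.2325 y'=9.7975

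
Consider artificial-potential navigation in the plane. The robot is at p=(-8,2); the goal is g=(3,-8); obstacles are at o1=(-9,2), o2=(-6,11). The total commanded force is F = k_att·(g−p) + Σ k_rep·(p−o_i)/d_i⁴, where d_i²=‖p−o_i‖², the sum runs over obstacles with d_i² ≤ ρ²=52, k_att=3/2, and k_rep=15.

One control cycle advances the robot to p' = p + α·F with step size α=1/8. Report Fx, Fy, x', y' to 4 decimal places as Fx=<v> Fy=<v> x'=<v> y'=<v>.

Fx=31.5000 Fy=-15.0000 x'=-4.0625 y'=0.1250

F_att = 3/2·(g−p) = 3/2·(11,-10) = (16.5000,-15.0000)
o1: d²=1 ≤ ρ²=52; F_rep = 15·(1,0)/1² = (15.0000,0.0000)
o2: d²=85 > ρ²=52 → inactive
F = F_att + ΣF_rep = (31.5000,-15.0000)
p' = p + 1/8·F = (-4.0625,0.1250)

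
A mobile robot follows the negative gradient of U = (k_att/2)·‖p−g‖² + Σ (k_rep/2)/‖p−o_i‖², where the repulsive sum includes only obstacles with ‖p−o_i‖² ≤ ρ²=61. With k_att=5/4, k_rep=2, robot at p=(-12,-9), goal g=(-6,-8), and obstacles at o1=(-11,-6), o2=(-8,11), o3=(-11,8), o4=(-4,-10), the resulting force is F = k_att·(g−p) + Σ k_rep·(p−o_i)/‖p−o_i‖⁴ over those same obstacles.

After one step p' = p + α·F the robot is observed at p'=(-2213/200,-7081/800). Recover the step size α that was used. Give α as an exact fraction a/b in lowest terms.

α = 1/8

F_att = 5/4·(g−p) = 5/4·(6,1) = (7.5000,1.2500)
o1: d²=10 ≤ ρ²=61; F_rep = 2·(-1,-3)/10² = (-0.0200,-0.0600)
o2: d²=416 > ρ²=61 → inactive
o3: d²=290 > ρ²=61 → inactive
o4: d²=65 > ρ²=61 → inactive
F = F_att + ΣF_rep = (7.4800,1.1900)
Δp = p'−p = (0.9350,0.1487); α = Δx/Fx = (187/200) / (187/25) = 1/8
check: Δy/Fy = (119/800) / (119/100) = 1/8 ✓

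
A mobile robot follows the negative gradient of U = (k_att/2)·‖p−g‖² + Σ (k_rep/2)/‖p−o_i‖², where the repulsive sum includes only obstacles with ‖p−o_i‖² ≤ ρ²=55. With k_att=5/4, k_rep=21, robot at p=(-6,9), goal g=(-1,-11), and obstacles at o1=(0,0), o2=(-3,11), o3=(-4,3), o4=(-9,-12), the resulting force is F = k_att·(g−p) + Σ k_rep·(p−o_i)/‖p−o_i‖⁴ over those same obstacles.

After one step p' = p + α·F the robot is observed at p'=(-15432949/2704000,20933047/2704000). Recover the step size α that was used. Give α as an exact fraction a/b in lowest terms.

F_att = 5/4·(g−p) = 5/4·(5,-20) = (6.2500,-25.0000)
o1: d²=117 > ρ²=55 → inactive
o2: d²=13 ≤ ρ²=55; F_rep = 21·(-3,-2)/13² = (-0.3728,-0.2485)
o3: d²=40 ≤ ρ²=55; F_rep = 21·(-2,6)/40² = (-0.0262,0.0788)
o4: d²=450 > ρ²=55 → inactive
F = F_att + ΣF_rep = (5.8510,-25.1698)
Δp = p'−p = (0.2925,-1.2585); α = Δx/Fx = (791051/2704000) / (791051/135200) = 1/20
check: Δy/Fy = (-3402953/2704000) / (-3402953/135200) = 1/20 ✓

α = 1/20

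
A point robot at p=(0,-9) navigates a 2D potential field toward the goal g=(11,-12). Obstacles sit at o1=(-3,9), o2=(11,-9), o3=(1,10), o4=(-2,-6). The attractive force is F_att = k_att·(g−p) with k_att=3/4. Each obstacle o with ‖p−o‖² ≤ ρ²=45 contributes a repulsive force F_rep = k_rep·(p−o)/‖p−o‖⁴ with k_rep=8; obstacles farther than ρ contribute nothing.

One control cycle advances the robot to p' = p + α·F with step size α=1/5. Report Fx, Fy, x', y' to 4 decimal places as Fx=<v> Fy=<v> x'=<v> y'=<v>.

F_att = 3/4·(g−p) = 3/4·(11,-3) = (8.2500,-2.2500)
o1: d²=333 > ρ²=45 → inactive
o2: d²=121 > ρ²=45 → inactive
o3: d²=362 > ρ²=45 → inactive
o4: d²=13 ≤ ρ²=45; F_rep = 8·(2,-3)/13² = (0.0947,-0.1420)
F = F_att + ΣF_rep = (8.3447,-2.3920)
p' = p + 1/5·F = (1.6689,-9.4784)

Fx=8.3447 Fy=-2.3920 x'=1.6689 y'=-9.4784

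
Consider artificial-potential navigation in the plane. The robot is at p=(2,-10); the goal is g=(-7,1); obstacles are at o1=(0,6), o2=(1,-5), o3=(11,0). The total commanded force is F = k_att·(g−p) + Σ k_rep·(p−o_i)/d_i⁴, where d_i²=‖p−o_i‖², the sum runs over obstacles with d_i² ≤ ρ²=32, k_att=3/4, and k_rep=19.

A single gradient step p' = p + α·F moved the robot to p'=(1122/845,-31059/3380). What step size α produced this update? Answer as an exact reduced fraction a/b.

F_att = 3/4·(g−p) = 3/4·(-9,11) = (-6.7500,8.2500)
o1: d²=260 > ρ²=32 → inactive
o2: d²=26 ≤ ρ²=32; F_rep = 19·(1,-5)/26² = (0.0281,-0.1405)
o3: d²=181 > ρ²=32 → inactive
F = F_att + ΣF_rep = (-6.7219,8.1095)
Δp = p'−p = (-0.6722,0.8109); α = Δx/Fx = (-568/845) / (-1136/169) = 1/10
check: Δy/Fy = (2741/3380) / (2741/338) = 1/10 ✓

α = 1/10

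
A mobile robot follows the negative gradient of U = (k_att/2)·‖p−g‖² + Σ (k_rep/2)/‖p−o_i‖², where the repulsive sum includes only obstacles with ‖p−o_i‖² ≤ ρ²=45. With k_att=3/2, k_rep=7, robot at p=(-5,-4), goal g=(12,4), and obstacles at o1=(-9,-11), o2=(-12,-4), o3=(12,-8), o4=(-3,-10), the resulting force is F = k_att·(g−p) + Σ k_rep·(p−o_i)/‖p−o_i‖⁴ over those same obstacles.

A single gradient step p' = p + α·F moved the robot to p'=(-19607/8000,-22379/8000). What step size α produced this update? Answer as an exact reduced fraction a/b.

α = 1/10

F_att = 3/2·(g−p) = 3/2·(17,8) = (25.5000,12.0000)
o1: d²=65 > ρ²=45 → inactive
o2: d²=49 > ρ²=45 → inactive
o3: d²=305 > ρ²=45 → inactive
o4: d²=40 ≤ ρ²=45; F_rep = 7·(-2,6)/40² = (-0.0088,0.0262)
F = F_att + ΣF_rep = (25.4913,12.0262)
Δp = p'−p = (2.5491,1.2026); α = Δx/Fx = (20393/8000) / (20393/800) = 1/10
check: Δy/Fy = (9621/8000) / (9621/800) = 1/10 ✓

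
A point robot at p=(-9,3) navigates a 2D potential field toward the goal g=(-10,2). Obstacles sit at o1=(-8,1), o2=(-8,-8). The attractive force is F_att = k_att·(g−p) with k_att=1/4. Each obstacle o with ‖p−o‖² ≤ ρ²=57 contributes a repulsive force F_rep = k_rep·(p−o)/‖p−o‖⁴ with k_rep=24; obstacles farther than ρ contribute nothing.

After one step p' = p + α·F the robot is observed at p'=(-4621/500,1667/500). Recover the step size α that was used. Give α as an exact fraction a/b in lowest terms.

F_att = 1/4·(g−p) = 1/4·(-1,-1) = (-0.2500,-0.2500)
o1: d²=5 ≤ ρ²=57; F_rep = 24·(-1,2)/5² = (-0.9600,1.9200)
o2: d²=122 > ρ²=57 → inactive
F = F_att + ΣF_rep = (-1.2100,1.6700)
Δp = p'−p = (-0.2420,0.3340); α = Δx/Fx = (-121/500) / (-121/100) = 1/5
check: Δy/Fy = (167/500) / (167/100) = 1/5 ✓

α = 1/5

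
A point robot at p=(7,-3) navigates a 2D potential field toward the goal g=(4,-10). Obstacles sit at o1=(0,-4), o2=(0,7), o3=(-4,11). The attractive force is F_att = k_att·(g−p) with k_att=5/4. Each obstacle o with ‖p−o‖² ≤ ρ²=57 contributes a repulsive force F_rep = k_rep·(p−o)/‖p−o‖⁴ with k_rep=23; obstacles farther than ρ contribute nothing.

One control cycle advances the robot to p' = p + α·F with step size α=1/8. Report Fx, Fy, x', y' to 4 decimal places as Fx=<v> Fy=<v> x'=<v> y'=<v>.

F_att = 5/4·(g−p) = 5/4·(-3,-7) = (-3.7500,-8.7500)
o1: d²=50 ≤ ρ²=57; F_rep = 23·(7,1)/50² = (0.0644,0.0092)
o2: d²=149 > ρ²=57 → inactive
o3: d²=317 > ρ²=57 → inactive
F = F_att + ΣF_rep = (-3.6856,-8.7408)
p' = p + 1/8·F = (6.5393,-4.0926)

Fx=-3.6856 Fy=-8.7408 x'=6.5393 y'=-4.0926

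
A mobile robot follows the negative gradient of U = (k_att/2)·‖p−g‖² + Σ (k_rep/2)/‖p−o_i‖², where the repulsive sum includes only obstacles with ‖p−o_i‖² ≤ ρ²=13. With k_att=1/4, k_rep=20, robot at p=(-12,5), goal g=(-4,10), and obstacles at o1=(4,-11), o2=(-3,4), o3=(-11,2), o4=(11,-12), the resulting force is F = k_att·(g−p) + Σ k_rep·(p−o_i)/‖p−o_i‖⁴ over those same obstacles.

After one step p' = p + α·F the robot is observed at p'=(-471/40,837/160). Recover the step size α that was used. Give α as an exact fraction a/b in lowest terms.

F_att = 1/4·(g−p) = 1/4·(8,5) = (2.0000,1.2500)
o1: d²=512 > ρ²=13 → inactive
o2: d²=82 > ρ²=13 → inactive
o3: d²=10 ≤ ρ²=13; F_rep = 20·(-1,3)/10² = (-0.2000,0.6000)
o4: d²=818 > ρ²=13 → inactive
F = F_att + ΣF_rep = (1.8000,1.8500)
Δp = p'−p = (0.2250,0.2313); α = Δx/Fx = (9/40) / (9/5) = 1/8
check: Δy/Fy = (37/160) / (37/20) = 1/8 ✓

α = 1/8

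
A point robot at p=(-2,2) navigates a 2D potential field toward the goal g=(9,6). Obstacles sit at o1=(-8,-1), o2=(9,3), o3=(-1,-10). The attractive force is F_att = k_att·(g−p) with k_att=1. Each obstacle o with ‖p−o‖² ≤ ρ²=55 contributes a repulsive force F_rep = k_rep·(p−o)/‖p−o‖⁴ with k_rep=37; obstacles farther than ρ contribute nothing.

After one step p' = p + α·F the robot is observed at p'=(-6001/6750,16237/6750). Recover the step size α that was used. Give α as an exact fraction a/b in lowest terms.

F_att = 1·(g−p) = 1·(11,4) = (11.0000,4.0000)
o1: d²=45 ≤ ρ²=55; F_rep = 37·(6,3)/45² = (0.1096,0.0548)
o2: d²=122 > ρ²=55 → inactive
o3: d²=145 > ρ²=55 → inactive
F = F_att + ΣF_rep = (11.1096,4.0548)
Δp = p'−p = (1.1110,0.4055); α = Δx/Fx = (7499/6750) / (7499/675) = 1/10
check: Δy/Fy = (2737/6750) / (2737/675) = 1/10 ✓

α = 1/10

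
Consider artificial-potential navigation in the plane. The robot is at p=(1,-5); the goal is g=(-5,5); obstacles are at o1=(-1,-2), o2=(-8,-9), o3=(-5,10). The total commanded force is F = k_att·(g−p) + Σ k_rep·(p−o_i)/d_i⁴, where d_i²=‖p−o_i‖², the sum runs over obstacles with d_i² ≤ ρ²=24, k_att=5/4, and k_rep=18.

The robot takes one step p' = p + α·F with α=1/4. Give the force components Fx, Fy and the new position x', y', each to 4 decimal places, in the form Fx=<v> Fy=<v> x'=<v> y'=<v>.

Fx=-7.2870 Fy=12.1805 x'=-0.8217 y'=-1.9549

F_att = 5/4·(g−p) = 5/4·(-6,10) = (-7.5000,12.5000)
o1: d²=13 ≤ ρ²=24; F_rep = 18·(2,-3)/13² = (0.2130,-0.3195)
o2: d²=97 > ρ²=24 → inactive
o3: d²=261 > ρ²=24 → inactive
F = F_att + ΣF_rep = (-7.2870,12.1805)
p' = p + 1/4·F = (-0.8217,-1.9549)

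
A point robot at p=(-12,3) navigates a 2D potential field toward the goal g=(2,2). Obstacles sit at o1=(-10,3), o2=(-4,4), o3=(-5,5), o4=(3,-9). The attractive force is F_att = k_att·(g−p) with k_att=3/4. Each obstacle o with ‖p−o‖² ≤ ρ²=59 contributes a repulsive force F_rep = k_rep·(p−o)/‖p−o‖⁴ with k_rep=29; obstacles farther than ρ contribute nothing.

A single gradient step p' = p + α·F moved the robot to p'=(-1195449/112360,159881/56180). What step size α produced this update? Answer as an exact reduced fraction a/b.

F_att = 3/4·(g−p) = 3/4·(14,-1) = (10.5000,-0.7500)
o1: d²=4 ≤ ρ²=59; F_rep = 29·(-2,0)/4² = (-3.6250,0.0000)
o2: d²=65 > ρ²=59 → inactive
o3: d²=53 ≤ ρ²=59; F_rep = 29·(-7,-2)/53² = (-0.0723,-0.0206)
o4: d²=369 > ρ²=59 → inactive
F = F_att + ΣF_rep = (6.8027,-0.7706)
Δp = p'−p = (1.3605,-0.1541); α = Δx/Fx = (152871/112360) / (152871/22472) = 1/5
check: Δy/Fy = (-8659/56180) / (-8659/11236) = 1/5 ✓

α = 1/5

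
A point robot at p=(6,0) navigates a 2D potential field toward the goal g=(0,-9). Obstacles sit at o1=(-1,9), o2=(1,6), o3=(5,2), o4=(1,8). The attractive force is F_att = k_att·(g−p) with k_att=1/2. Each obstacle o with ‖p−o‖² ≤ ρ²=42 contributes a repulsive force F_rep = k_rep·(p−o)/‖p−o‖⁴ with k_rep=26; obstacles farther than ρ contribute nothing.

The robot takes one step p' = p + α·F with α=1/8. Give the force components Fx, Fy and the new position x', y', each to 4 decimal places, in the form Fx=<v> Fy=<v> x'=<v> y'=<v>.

Fx=-1.9600 Fy=-6.5800 x'=5.7550 y'=-0.8225

F_att = 1/2·(g−p) = 1/2·(-6,-9) = (-3.0000,-4.5000)
o1: d²=130 > ρ²=42 → inactive
o2: d²=61 > ρ²=42 → inactive
o3: d²=5 ≤ ρ²=42; F_rep = 26·(1,-2)/5² = (1.0400,-2.0800)
o4: d²=89 > ρ²=42 → inactive
F = F_att + ΣF_rep = (-1.9600,-6.5800)
p' = p + 1/8·F = (5.7550,-0.8225)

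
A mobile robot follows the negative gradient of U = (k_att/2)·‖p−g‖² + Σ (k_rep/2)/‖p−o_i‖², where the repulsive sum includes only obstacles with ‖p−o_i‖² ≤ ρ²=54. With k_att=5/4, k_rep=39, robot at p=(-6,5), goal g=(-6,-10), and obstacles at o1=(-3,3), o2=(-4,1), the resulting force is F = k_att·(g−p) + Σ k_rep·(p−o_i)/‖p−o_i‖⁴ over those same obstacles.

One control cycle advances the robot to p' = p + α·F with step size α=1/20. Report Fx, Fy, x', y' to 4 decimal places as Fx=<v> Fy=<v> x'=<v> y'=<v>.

Fx=-0.8873 Fy=-17.8985 x'=-6.0444 y'=4.1051

F_att = 5/4·(g−p) = 5/4·(0,-15) = (0.0000,-18.7500)
o1: d²=13 ≤ ρ²=54; F_rep = 39·(-3,2)/13² = (-0.6923,0.4615)
o2: d²=20 ≤ ρ²=54; F_rep = 39·(-2,4)/20² = (-0.1950,0.3900)
F = F_att + ΣF_rep = (-0.8873,-17.8985)
p' = p + 1/20·F = (-6.0444,4.1051)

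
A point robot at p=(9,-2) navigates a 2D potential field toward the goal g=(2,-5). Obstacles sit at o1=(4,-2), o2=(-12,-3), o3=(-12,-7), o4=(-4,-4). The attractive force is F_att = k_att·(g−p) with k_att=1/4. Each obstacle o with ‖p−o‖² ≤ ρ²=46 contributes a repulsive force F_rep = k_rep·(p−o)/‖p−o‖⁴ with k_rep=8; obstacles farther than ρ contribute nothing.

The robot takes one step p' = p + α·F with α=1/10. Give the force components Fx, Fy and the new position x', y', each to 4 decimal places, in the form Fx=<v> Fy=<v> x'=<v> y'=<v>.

Fx=-1.6860 Fy=-0.7500 x'=8.8314 y'=-2.0750

F_att = 1/4·(g−p) = 1/4·(-7,-3) = (-1.7500,-0.7500)
o1: d²=25 ≤ ρ²=46; F_rep = 8·(5,0)/25² = (0.0640,0.0000)
o2: d²=442 > ρ²=46 → inactive
o3: d²=466 > ρ²=46 → inactive
o4: d²=173 > ρ²=46 → inactive
F = F_att + ΣF_rep = (-1.6860,-0.7500)
p' = p + 1/10·F = (8.8314,-2.0750)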